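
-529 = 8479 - 9008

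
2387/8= 2387/8=298.38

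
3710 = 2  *1855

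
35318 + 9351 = 44669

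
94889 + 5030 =99919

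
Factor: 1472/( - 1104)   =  - 2^2*3^( - 1)  =  - 4/3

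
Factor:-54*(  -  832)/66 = 2^6*3^2* 11^( - 1 ) *13^1=7488/11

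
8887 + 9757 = 18644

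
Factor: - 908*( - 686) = 2^3*7^3*227^1  =  622888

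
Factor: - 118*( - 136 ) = 2^4*17^1*59^1 = 16048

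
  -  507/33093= - 169/11031  =  -0.02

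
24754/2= 12377=12377.00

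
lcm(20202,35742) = 464646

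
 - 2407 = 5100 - 7507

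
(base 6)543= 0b11001111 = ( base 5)1312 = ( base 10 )207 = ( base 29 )74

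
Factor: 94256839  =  94256839^1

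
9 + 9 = 18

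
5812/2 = 2906  =  2906.00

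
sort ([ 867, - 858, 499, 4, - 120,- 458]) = [-858, - 458, - 120,4,499, 867] 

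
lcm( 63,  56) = 504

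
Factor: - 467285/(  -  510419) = 65/71 = 5^1*13^1*71^(-1)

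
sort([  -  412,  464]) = [ -412, 464]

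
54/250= 27/125   =  0.22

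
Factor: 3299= 3299^1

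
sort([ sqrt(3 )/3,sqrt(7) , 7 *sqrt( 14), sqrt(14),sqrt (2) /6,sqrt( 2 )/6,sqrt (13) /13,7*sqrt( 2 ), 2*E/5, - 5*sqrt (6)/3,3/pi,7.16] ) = [ - 5*sqrt( 6)/3,sqrt( 2)/6,sqrt( 2) /6,sqrt(13 ) /13,sqrt(3)/3,3/pi,2*E/5,sqrt( 7) , sqrt( 14 ),7.16,7*sqrt(2 ),7 *sqrt(14) ] 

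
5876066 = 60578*97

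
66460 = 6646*10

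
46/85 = 46/85  =  0.54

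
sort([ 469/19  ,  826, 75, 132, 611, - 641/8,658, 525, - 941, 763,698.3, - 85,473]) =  [ - 941,  -  85,  -  641/8,469/19, 75, 132, 473,525 , 611, 658,698.3  ,  763, 826]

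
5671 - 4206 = 1465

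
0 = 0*27378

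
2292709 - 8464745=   -  6172036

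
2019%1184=835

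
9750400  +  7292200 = 17042600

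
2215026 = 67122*33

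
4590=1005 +3585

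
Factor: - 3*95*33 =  - 3^2*5^1*11^1*19^1= -  9405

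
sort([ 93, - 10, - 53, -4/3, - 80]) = [-80, -53, - 10,-4/3, 93]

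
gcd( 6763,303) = 1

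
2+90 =92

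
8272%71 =36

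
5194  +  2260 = 7454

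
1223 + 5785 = 7008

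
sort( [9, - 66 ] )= [ - 66,  9] 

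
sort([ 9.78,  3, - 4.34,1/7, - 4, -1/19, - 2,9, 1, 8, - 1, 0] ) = [ - 4.34, - 4, - 2, - 1, -1/19, 0, 1/7,1,  3, 8,9, 9.78 ]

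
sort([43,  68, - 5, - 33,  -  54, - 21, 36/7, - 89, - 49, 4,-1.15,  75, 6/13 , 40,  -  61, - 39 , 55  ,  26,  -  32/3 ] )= [ - 89, - 61, - 54 ,- 49,-39, - 33, - 21, - 32/3, - 5, - 1.15, 6/13, 4,  36/7,26,  40, 43, 55,68 , 75 ] 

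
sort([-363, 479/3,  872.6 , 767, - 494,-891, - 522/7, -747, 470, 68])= [- 891,  -  747,  -  494, -363, - 522/7 , 68, 479/3, 470, 767,872.6]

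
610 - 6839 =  - 6229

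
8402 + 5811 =14213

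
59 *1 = 59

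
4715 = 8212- 3497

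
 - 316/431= - 1 + 115/431 = -0.73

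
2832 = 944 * 3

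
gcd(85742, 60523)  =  1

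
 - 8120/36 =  - 226+4/9 =- 225.56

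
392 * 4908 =1923936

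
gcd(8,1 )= 1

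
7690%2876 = 1938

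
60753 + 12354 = 73107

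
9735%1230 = 1125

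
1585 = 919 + 666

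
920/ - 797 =-920/797 = - 1.15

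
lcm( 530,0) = 0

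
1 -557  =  -556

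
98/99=98/99 = 0.99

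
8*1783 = 14264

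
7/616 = 1/88=0.01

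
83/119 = 83/119 = 0.70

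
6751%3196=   359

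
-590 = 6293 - 6883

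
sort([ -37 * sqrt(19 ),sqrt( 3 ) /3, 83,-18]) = [  -  37 * sqrt( 19),-18 , sqrt ( 3 ) /3,  83]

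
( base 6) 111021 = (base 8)22125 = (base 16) 2455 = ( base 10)9301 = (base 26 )djj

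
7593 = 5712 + 1881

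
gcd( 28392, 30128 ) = 56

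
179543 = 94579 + 84964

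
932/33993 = 932/33993 = 0.03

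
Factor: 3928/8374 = 2^2 * 53^( - 1 ) * 79^( - 1 )*491^1 = 1964/4187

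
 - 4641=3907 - 8548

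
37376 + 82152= 119528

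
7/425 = 7/425 = 0.02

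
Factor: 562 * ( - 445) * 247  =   - 61772230 = - 2^1*5^1 * 13^1*19^1*89^1*281^1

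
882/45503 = 882/45503 = 0.02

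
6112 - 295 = 5817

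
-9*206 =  - 1854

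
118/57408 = 59/28704= 0.00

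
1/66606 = 1/66606=0.00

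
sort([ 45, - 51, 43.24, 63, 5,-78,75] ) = [ - 78,  -  51, 5,43.24,45, 63, 75]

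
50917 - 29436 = 21481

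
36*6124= 220464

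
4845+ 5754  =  10599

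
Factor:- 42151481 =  - 19^1*43^1*51593^1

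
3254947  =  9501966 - 6247019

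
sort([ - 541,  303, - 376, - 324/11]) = [ - 541 , - 376,- 324/11,303 ] 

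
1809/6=301 + 1/2 = 301.50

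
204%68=0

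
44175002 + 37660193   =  81835195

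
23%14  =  9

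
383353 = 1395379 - 1012026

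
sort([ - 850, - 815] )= [  -  850, - 815]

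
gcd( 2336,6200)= 8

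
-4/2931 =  - 1 + 2927/2931 = -0.00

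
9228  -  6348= 2880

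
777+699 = 1476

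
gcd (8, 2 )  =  2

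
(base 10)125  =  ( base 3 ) 11122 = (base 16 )7d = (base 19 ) 6B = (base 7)236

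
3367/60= 56 + 7/60=56.12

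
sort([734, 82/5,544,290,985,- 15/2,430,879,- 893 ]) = [ - 893, - 15/2, 82/5, 290, 430,544, 734, 879,985]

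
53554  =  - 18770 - -72324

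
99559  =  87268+12291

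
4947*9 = 44523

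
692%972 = 692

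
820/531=1+289/531  =  1.54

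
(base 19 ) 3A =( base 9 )74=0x43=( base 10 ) 67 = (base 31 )25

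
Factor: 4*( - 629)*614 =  -1544824 = -2^3*17^1*37^1 * 307^1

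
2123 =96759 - 94636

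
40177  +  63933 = 104110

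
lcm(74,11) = 814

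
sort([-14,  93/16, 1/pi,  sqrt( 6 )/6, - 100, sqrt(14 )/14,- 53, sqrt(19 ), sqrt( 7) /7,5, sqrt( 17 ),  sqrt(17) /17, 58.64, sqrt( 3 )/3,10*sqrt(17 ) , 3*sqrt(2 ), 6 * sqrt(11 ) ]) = [ - 100, - 53, - 14, sqrt( 17 )/17, sqrt( 14 ) /14, 1/pi,sqrt(7)/7,sqrt ( 6)/6, sqrt (3)/3,sqrt (17), 3 * sqrt(2 ), sqrt( 19 ), 5, 93/16, 6*sqrt(11 ), 10*sqrt( 17),58.64]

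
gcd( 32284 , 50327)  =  1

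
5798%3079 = 2719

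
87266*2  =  174532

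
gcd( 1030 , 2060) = 1030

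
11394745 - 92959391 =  - 81564646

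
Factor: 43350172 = 2^2*19^1*109^1*5233^1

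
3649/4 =912 + 1/4  =  912.25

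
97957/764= 97957/764= 128.22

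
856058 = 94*9107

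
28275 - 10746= 17529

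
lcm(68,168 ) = 2856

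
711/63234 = 79/7026 = 0.01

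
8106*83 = 672798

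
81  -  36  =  45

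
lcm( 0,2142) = 0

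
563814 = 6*93969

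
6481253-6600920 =-119667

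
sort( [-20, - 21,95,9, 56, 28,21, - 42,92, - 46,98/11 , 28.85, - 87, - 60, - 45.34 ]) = [-87, - 60 , - 46,  -  45.34, - 42 , - 21,- 20,98/11,9, 21,28,28.85,56,  92, 95]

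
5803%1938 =1927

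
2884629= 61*47289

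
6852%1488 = 900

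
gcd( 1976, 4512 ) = 8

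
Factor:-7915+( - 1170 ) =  - 5^1*23^1 * 79^1 = -9085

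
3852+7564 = 11416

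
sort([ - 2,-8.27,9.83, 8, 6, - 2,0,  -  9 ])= [ - 9,-8.27,-2, - 2, 0, 6, 8, 9.83] 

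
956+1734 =2690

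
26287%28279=26287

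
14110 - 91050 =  - 76940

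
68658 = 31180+37478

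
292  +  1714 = 2006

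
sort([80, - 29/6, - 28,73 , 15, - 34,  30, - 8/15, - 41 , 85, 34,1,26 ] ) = [ - 41 , - 34, - 28  , - 29/6, - 8/15,1,15, 26 , 30,  34,73,80,85] 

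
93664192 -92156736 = 1507456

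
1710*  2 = 3420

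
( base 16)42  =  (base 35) 1v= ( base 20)36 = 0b1000010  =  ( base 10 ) 66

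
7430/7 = 1061  +  3/7 = 1061.43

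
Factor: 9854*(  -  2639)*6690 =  - 2^2*3^1* 5^1*7^1*13^2*29^1 * 223^1*379^1 = - 173971483140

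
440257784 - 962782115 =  - 522524331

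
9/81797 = 9/81797=0.00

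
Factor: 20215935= 3^2* 5^1 * 449243^1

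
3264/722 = 4+188/361 = 4.52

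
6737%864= 689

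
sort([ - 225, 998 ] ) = [ - 225, 998]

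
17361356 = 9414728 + 7946628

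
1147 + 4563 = 5710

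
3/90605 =3/90605=0.00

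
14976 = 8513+6463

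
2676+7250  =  9926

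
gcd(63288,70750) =2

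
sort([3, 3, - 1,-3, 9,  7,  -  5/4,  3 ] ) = [-3,  -  5/4, - 1, 3,3,3,7,  9 ] 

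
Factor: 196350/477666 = 3^( - 1)*5^2*11^1 * 223^( - 1 ) = 275/669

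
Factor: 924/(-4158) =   -  2^1 * 3^(  -  2) = - 2/9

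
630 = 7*90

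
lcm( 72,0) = 0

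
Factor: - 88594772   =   - 2^2*7^1*1151^1*2749^1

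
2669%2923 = 2669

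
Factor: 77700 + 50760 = 2^2*3^1*5^1 * 2141^1 = 128460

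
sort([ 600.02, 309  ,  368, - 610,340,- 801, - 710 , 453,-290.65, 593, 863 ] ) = [ - 801,- 710,-610, - 290.65,309,340,368, 453, 593,600.02,863 ]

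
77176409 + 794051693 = 871228102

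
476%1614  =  476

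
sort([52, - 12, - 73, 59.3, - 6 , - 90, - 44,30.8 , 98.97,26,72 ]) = [ - 90, - 73, -44,  -  12, - 6,26,30.8,  52, 59.3 , 72,98.97 ] 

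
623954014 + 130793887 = 754747901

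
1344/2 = 672 = 672.00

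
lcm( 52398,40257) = 3301074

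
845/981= 845/981 = 0.86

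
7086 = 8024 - 938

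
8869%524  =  485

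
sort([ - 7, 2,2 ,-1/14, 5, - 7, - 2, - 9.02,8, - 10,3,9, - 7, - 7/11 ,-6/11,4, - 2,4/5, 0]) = [ - 10,  -  9.02, - 7,-7, - 7, - 2, - 2, - 7/11, - 6/11 , - 1/14,0,4/5,2,2, 3, 4, 5,8 , 9]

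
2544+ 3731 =6275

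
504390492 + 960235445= 1464625937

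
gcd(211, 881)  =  1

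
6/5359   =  6/5359 =0.00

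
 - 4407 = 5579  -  9986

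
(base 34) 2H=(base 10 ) 85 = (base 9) 104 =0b1010101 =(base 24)3D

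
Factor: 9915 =3^1 * 5^1*661^1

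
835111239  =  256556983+578554256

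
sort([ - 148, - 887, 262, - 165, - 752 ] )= [-887, - 752 ,- 165, - 148 , 262]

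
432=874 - 442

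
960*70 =67200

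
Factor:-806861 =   -  11^1*73351^1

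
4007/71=56 + 31/71 = 56.44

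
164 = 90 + 74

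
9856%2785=1501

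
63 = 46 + 17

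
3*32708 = 98124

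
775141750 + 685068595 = 1460210345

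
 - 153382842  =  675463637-828846479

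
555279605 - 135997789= 419281816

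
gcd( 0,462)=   462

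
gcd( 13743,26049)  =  3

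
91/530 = 91/530 =0.17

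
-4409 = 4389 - 8798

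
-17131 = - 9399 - 7732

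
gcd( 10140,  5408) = 676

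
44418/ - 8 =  - 5553 + 3/4 = - 5552.25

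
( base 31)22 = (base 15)44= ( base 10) 64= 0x40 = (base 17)3d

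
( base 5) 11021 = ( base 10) 761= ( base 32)np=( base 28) R5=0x2F9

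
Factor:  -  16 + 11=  -5^1 = -5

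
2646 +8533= 11179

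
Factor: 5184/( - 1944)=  - 8/3 = - 2^3*3^( - 1 )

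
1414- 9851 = - 8437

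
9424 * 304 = 2864896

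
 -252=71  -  323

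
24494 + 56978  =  81472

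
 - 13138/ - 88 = 6569/44 = 149.30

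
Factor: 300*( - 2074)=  - 622200 = - 2^3*3^1*5^2*17^1*61^1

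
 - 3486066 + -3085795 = - 6571861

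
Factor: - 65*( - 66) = 2^1*3^1*5^1*11^1*13^1 = 4290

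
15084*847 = 12776148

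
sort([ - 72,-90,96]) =[ - 90, - 72, 96 ]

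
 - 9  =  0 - 9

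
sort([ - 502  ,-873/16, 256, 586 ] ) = [ - 502, - 873/16, 256, 586] 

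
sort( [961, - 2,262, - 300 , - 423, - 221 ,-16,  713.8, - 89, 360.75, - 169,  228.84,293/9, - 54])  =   [ - 423 , - 300, - 221,- 169,-89, - 54, - 16,-2, 293/9 , 228.84, 262,360.75,  713.8,961] 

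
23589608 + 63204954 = 86794562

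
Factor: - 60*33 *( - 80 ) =2^6*3^2*5^2*11^1 = 158400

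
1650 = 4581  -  2931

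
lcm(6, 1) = 6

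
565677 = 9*62853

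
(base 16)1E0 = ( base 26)IC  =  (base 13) 2AC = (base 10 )480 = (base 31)FF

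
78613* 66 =5188458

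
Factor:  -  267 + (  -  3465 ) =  - 3732 = - 2^2*3^1*311^1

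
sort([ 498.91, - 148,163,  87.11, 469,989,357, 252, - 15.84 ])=[ - 148,-15.84,87.11,163,252,357,469, 498.91,989 ]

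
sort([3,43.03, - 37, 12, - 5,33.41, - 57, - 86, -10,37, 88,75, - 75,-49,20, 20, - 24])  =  [ - 86,- 75, - 57 , - 49, - 37, - 24, - 10, - 5, 3,12, 20, 20,  33.41,37 , 43.03,75,88]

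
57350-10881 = 46469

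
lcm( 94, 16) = 752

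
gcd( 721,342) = 1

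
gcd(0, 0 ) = 0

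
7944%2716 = 2512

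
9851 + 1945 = 11796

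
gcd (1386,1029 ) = 21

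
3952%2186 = 1766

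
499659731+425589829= 925249560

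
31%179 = 31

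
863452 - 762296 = 101156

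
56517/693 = 81 + 128/231 = 81.55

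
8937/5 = 8937/5 =1787.40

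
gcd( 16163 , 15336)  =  1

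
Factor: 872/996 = 2^1*3^(-1)*83^(-1)*109^1 = 218/249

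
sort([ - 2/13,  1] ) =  [  -  2/13,  1]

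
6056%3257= 2799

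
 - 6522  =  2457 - 8979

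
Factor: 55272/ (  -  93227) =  - 2^3*3^1*7^2*47^1*53^ ( - 1 )*1759^( - 1 ) 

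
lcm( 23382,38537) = 2080998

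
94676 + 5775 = 100451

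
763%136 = 83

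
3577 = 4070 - 493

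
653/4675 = 653/4675 = 0.14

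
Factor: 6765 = 3^1 * 5^1*11^1 * 41^1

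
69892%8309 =3420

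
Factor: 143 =11^1*13^1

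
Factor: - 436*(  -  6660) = 2903760=2^4 * 3^2*5^1*37^1*109^1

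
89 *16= 1424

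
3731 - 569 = 3162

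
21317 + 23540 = 44857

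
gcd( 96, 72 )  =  24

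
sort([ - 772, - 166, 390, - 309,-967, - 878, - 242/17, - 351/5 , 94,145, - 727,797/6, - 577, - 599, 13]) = [ -967, - 878, - 772,- 727, - 599, - 577, - 309,-166, - 351/5, - 242/17,13,94,797/6, 145, 390 ] 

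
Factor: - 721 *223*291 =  - 46787853=- 3^1*7^1*97^1*  103^1*223^1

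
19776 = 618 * 32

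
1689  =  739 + 950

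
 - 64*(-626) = 40064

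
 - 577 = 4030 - 4607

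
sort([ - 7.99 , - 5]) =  [-7.99,  -  5] 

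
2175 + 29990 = 32165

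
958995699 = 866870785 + 92124914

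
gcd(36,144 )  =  36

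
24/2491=24/2491 = 0.01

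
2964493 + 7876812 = 10841305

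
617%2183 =617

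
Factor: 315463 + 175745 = 2^3*3^1*97^1 * 211^1 = 491208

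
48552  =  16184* 3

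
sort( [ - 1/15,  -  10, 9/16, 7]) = [-10,- 1/15,9/16,7] 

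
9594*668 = 6408792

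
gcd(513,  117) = 9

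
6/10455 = 2/3485 = 0.00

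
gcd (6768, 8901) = 9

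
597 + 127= 724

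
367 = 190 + 177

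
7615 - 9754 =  - 2139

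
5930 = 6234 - 304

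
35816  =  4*8954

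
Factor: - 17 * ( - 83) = 17^1*83^1 = 1411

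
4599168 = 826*5568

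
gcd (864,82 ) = 2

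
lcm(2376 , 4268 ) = 230472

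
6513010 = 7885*826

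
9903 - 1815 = 8088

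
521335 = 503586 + 17749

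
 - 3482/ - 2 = 1741/1 =1741.00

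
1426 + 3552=4978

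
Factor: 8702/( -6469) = -2^1*19^1 *229^1*6469^ (  -  1)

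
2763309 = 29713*93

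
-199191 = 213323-412514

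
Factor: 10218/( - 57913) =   -  2^1*3^1 * 13^1*29^(  -  1)*131^1*1997^( -1) 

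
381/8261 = 381/8261=0.05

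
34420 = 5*6884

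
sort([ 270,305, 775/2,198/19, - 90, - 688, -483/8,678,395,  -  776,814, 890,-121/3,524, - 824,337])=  [-824, - 776,-688,-90, - 483/8,-121/3,198/19, 270, 305,337,775/2,  395, 524, 678,814, 890]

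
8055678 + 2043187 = 10098865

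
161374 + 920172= 1081546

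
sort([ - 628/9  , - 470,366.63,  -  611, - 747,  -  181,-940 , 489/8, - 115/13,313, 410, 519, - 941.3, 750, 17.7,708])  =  [ - 941.3 , - 940,- 747, - 611, - 470, - 181, - 628/9, - 115/13,17.7,489/8,313, 366.63,410, 519, 708  ,  750]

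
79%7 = 2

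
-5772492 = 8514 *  (-678)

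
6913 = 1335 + 5578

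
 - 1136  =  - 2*568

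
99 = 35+64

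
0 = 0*555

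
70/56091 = 10/8013 = 0.00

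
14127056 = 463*30512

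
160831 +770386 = 931217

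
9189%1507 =147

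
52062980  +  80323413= 132386393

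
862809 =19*45411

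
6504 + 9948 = 16452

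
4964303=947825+4016478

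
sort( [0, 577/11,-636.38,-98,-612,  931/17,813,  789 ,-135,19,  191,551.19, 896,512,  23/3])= [- 636.38, - 612 , - 135, - 98,0, 23/3,19,577/11,931/17,  191, 512, 551.19, 789,813, 896]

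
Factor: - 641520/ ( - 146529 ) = 880/201  =  2^4*3^(-1) * 5^1*11^1 * 67^(  -  1 )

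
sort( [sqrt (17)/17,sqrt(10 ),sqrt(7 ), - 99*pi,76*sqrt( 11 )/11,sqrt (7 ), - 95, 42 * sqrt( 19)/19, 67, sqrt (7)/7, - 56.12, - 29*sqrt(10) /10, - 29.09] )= [ - 99*pi, - 95, - 56.12, - 29.09 ,  -  29*sqrt( 10 )/10,sqrt(17)/17,sqrt(7) /7 , sqrt(7 ), sqrt(7),sqrt(10 ), 42 * sqrt(19)/19 , 76*sqrt(11) /11 , 67]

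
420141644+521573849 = 941715493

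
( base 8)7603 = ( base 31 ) 443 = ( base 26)5MJ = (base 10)3971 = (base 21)902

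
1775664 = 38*46728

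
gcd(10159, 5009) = 1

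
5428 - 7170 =-1742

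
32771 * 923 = 30247633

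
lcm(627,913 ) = 52041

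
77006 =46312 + 30694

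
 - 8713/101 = -8713/101 = -86.27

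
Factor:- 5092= - 2^2*19^1 *67^1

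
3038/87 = 3038/87 = 34.92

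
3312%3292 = 20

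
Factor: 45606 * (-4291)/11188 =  - 2^(-1)*3^1*7^1*11^1*613^1*691^1*2797^ ( - 1) = - 97847673/5594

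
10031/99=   101 + 32/99 = 101.32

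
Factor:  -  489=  - 3^1*163^1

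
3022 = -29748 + 32770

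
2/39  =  2/39=0.05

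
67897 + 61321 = 129218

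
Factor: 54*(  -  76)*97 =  - 398088=- 2^3*3^3*19^1 * 97^1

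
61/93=61/93 = 0.66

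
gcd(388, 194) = 194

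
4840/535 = 968/107 = 9.05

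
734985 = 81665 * 9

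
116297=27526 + 88771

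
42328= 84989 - 42661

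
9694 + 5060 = 14754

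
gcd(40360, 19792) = 8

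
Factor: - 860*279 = -2^2*3^2 * 5^1*31^1*43^1 =- 239940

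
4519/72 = 4519/72 = 62.76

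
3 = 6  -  3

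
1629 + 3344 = 4973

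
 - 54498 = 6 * ( - 9083) 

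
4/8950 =2/4475 = 0.00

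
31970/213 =31970/213 = 150.09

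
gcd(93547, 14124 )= 1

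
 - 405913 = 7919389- 8325302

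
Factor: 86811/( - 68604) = -2^( - 2)*19^1*1523^1 * 5717^( - 1)= - 28937/22868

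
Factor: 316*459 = 2^2*3^3*17^1*79^1 = 145044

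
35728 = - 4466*(-8)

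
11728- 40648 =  - 28920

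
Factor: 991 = 991^1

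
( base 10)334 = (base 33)A4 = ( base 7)655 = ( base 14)19c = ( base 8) 516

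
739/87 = 8 + 43/87 = 8.49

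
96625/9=96625/9 = 10736.11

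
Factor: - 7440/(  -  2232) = 2^1*3^( - 1 )*5^1 = 10/3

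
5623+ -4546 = 1077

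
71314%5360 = 1634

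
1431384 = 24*59641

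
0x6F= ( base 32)3f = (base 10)111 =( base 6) 303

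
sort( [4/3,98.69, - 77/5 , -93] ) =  [ - 93, - 77/5,4/3,98.69] 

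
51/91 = 51/91 = 0.56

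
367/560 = 367/560 = 0.66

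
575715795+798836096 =1374551891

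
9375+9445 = 18820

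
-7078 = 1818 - 8896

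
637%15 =7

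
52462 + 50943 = 103405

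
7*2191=15337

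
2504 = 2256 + 248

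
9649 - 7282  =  2367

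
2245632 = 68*33024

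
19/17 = 19/17 = 1.12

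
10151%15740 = 10151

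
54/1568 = 27/784 = 0.03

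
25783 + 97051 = 122834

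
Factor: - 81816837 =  - 3^1*27272279^1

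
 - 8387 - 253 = -8640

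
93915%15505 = 885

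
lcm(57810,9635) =57810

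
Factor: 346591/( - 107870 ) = - 2^(  -  1 ) * 5^( - 1 )*23^( - 1 ) * 739^1 = - 739/230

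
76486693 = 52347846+24138847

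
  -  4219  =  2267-6486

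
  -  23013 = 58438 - 81451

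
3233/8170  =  3233/8170 = 0.40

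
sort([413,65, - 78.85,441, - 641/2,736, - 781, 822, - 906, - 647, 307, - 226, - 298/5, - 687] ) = [ - 906, - 781,-687 , - 647,  -  641/2, - 226, - 78.85, - 298/5,65 , 307,413 , 441,  736,  822 ] 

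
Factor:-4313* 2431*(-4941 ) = 3^4*11^1 *13^1 * 17^1*19^1*61^1*227^1 = 51805905723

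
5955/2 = 2977 + 1/2 = 2977.50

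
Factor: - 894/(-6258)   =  1/7 = 7^ (- 1) 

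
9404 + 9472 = 18876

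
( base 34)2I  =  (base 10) 86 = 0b1010110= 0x56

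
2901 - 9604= - 6703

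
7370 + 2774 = 10144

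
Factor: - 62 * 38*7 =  - 2^2*7^1*19^1*31^1 = - 16492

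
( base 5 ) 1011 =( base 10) 131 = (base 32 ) 43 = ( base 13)a1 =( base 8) 203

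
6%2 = 0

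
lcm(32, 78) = 1248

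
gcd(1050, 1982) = 2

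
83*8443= 700769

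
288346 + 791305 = 1079651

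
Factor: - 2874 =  - 2^1 * 3^1*479^1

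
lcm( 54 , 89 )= 4806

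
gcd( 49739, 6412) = 1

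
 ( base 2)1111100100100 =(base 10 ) 7972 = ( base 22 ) ga8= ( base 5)223342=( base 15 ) 2567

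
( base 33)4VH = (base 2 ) 1010100010100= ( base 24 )98k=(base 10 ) 5396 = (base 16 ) 1514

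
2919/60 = 973/20 = 48.65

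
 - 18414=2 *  ( - 9207)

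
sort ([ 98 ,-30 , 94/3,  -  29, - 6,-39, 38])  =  [-39, - 30,-29,  -  6,94/3,38,98]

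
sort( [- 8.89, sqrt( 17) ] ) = [-8.89, sqrt( 17)]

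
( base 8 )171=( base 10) 121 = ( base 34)3j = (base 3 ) 11111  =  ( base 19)67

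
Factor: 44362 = 2^1*41^1 *541^1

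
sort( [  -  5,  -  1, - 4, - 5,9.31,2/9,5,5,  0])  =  [ - 5, - 5, - 4, - 1, 0, 2/9,5,5,9.31] 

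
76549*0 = 0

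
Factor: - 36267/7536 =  - 2^( - 4)*7^1*11^1=-77/16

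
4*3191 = 12764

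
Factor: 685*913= 5^1*11^1*83^1*137^1 = 625405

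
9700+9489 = 19189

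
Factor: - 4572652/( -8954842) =2^1*7^1*13^(  -  1) * 163309^1*344417^ ( - 1) = 2286326/4477421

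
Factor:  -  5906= - 2^1*2953^1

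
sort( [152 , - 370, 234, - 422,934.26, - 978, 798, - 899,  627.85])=[-978, - 899, - 422, -370, 152, 234, 627.85,798,934.26 ]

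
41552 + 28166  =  69718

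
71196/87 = 23732/29 = 818.34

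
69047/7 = 9863+6/7 = 9863.86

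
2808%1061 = 686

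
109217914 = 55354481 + 53863433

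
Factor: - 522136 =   -  2^3*65267^1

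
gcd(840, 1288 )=56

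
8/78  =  4/39 = 0.10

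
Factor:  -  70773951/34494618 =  - 23591317/11498206 = -2^( -1) * 23^ (-1) *181^( - 1) * 1381^( - 1) * 23591317^1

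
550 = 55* 10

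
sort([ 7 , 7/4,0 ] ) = [ 0,7/4, 7]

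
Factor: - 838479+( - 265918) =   -  1104397 = - 7^1*157771^1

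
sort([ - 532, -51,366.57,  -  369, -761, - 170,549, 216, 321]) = [ - 761,  -  532, - 369,-170, - 51, 216, 321, 366.57,549]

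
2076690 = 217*9570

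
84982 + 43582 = 128564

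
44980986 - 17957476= 27023510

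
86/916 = 43/458 = 0.09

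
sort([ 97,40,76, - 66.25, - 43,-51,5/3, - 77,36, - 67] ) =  [  -  77, - 67, - 66.25, - 51,-43,5/3,36,40,76,97] 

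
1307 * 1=1307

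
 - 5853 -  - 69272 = 63419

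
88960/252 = 353+1/63 = 353.02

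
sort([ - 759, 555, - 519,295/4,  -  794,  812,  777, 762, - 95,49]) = [ - 794, - 759 ,  -  519 ,-95,49,295/4,555,762, 777 , 812] 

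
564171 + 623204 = 1187375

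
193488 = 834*232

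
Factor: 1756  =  2^2*439^1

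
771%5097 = 771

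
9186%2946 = 348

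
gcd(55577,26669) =1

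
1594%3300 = 1594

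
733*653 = 478649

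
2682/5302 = 1341/2651 = 0.51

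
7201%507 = 103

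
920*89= 81880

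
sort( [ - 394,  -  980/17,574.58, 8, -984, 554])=[-984, - 394,  -  980/17,8,  554,574.58]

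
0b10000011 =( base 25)56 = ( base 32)43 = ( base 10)131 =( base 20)6b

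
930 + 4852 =5782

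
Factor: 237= 3^1*79^1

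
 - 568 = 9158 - 9726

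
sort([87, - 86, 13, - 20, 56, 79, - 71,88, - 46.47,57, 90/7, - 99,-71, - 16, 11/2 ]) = [ - 99, - 86, - 71, - 71, - 46.47, - 20, - 16, 11/2 , 90/7, 13,56,  57,79, 87, 88]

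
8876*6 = 53256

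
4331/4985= 4331/4985 = 0.87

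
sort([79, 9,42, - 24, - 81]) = [ - 81,  -  24,9, 42,79] 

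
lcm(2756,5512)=5512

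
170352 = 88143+82209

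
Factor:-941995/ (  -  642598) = 2^( -1)*5^1*11^( - 1 ) * 293^1*643^1*29209^( - 1 ) 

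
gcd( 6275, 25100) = 6275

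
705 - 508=197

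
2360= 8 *295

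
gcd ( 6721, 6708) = 13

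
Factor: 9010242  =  2^1*3^2*29^1*41^1*421^1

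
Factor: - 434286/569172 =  - 72381/94862 = - 2^( - 1) * 3^1 * 23^1*1049^1*47431^(-1)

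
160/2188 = 40/547 = 0.07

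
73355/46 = 1594 + 31/46 = 1594.67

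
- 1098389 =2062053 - 3160442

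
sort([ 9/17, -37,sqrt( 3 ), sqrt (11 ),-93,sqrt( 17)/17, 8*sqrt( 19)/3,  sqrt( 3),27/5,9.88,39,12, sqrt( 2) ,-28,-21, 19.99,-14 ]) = [-93 , - 37, - 28, - 21,  -  14,sqrt( 17)/17,9/17,  sqrt (2 ),sqrt(3 )  ,  sqrt( 3),sqrt( 11),27/5,9.88, 8*sqrt ( 19)/3,12 , 19.99,39 ]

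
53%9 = 8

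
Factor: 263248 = 2^4 *16453^1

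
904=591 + 313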